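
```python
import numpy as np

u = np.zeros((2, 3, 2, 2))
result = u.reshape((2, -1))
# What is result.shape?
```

(2, 12)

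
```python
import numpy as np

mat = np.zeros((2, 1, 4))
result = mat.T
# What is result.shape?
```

(4, 1, 2)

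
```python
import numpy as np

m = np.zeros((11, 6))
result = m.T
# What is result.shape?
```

(6, 11)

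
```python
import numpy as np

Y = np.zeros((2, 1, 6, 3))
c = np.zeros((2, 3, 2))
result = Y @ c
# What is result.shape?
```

(2, 2, 6, 2)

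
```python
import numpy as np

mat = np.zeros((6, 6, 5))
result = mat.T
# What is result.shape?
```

(5, 6, 6)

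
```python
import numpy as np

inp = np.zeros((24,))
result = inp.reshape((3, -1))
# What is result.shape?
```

(3, 8)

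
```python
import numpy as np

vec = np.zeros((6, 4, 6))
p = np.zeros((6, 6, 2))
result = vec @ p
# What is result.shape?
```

(6, 4, 2)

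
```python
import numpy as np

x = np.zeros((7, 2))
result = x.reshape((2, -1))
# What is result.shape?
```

(2, 7)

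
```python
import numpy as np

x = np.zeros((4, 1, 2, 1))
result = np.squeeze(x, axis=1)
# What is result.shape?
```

(4, 2, 1)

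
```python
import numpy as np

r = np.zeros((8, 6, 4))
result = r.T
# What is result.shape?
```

(4, 6, 8)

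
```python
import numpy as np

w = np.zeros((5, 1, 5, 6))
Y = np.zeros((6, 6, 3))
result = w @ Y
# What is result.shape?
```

(5, 6, 5, 3)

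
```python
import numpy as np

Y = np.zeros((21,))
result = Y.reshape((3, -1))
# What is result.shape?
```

(3, 7)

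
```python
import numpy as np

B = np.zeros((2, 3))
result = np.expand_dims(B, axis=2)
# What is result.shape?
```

(2, 3, 1)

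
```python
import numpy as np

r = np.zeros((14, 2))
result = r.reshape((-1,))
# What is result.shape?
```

(28,)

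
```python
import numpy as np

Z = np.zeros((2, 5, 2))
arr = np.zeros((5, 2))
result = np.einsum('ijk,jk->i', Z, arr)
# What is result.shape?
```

(2,)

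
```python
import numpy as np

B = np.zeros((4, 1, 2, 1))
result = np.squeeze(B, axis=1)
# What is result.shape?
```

(4, 2, 1)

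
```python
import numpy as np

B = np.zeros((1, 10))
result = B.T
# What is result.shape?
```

(10, 1)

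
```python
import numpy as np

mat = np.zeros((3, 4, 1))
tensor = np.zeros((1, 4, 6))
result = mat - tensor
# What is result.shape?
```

(3, 4, 6)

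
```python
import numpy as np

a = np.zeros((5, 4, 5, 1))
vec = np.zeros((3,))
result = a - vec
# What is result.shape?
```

(5, 4, 5, 3)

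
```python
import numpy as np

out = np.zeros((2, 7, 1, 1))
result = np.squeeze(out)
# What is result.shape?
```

(2, 7)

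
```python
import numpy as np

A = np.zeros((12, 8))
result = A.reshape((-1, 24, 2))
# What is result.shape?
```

(2, 24, 2)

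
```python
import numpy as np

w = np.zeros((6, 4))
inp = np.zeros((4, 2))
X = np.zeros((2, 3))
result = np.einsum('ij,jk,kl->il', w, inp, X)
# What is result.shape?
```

(6, 3)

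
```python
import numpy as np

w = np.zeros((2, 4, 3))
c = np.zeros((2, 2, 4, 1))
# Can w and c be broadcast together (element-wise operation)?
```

Yes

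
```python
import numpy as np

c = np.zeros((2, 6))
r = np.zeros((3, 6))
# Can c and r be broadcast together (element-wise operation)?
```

No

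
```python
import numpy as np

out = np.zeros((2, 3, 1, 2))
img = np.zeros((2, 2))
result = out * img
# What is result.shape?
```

(2, 3, 2, 2)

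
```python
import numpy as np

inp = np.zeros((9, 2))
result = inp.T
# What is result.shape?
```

(2, 9)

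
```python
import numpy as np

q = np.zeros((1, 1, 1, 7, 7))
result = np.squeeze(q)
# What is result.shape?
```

(7, 7)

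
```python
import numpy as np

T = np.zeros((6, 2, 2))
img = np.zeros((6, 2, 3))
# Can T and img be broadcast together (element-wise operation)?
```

No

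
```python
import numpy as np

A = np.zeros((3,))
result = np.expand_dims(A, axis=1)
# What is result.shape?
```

(3, 1)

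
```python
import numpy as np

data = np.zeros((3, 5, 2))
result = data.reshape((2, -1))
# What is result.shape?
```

(2, 15)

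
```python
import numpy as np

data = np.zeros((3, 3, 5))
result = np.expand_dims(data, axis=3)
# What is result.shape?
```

(3, 3, 5, 1)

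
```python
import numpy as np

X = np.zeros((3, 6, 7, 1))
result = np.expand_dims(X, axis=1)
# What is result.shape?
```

(3, 1, 6, 7, 1)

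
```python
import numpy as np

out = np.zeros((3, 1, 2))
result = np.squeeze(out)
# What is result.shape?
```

(3, 2)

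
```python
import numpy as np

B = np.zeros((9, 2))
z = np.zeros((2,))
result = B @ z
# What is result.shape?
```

(9,)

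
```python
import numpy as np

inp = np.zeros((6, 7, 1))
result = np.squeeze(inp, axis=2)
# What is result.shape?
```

(6, 7)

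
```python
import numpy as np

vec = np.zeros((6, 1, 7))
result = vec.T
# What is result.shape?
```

(7, 1, 6)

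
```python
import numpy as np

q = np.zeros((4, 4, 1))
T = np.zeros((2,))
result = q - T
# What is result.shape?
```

(4, 4, 2)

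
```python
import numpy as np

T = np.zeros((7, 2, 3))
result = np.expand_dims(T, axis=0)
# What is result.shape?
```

(1, 7, 2, 3)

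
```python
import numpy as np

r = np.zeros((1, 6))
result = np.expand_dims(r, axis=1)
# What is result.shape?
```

(1, 1, 6)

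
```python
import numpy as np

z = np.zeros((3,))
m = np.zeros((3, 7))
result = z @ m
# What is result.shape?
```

(7,)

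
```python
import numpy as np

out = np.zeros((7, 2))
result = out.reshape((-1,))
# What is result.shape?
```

(14,)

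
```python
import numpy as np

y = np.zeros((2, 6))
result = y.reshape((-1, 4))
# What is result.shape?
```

(3, 4)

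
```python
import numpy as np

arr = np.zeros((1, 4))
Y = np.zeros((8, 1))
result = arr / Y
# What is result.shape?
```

(8, 4)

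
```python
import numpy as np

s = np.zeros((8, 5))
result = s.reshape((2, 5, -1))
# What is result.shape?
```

(2, 5, 4)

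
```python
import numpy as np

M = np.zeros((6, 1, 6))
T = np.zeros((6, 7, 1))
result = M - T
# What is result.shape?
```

(6, 7, 6)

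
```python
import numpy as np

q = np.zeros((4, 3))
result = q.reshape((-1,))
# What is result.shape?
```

(12,)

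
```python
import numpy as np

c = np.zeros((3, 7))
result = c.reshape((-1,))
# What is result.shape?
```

(21,)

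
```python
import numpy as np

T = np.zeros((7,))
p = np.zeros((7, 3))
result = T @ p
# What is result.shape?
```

(3,)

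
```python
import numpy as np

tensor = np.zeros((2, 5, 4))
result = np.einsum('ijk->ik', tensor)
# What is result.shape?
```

(2, 4)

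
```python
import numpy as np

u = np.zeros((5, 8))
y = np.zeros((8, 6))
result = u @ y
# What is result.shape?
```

(5, 6)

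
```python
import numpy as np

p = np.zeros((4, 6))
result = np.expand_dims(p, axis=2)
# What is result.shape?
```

(4, 6, 1)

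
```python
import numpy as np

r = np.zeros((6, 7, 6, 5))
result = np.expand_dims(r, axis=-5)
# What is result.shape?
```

(1, 6, 7, 6, 5)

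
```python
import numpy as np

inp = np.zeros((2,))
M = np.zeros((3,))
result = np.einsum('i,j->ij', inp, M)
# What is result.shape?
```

(2, 3)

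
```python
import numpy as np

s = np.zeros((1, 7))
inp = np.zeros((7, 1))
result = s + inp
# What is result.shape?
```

(7, 7)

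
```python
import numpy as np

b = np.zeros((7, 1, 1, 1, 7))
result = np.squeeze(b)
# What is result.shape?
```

(7, 7)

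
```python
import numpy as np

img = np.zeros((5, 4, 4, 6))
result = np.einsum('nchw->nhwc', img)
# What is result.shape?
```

(5, 4, 6, 4)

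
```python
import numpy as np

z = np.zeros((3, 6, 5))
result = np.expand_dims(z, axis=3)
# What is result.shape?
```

(3, 6, 5, 1)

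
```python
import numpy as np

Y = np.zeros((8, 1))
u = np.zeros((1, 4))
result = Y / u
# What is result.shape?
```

(8, 4)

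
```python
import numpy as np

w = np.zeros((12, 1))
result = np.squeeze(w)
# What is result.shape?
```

(12,)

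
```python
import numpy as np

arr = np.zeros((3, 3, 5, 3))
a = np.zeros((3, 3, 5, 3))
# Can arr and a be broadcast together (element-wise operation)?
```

Yes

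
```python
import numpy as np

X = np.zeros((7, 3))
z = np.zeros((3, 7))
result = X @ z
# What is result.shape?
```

(7, 7)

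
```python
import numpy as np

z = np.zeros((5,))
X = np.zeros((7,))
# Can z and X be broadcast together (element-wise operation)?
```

No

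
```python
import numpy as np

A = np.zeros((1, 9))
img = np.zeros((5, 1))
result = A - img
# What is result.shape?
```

(5, 9)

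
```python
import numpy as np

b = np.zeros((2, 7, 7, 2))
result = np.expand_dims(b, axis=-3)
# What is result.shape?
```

(2, 7, 1, 7, 2)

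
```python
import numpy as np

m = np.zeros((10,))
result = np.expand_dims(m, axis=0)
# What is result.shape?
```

(1, 10)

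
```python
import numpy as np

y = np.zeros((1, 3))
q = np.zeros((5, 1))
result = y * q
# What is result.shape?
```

(5, 3)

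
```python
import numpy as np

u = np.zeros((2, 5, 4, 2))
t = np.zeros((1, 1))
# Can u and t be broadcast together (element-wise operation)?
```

Yes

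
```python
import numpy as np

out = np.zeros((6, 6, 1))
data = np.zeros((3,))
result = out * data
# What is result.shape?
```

(6, 6, 3)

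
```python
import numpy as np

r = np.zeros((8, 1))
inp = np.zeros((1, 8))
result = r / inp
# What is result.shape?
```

(8, 8)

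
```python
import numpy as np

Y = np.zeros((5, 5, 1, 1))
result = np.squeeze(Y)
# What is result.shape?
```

(5, 5)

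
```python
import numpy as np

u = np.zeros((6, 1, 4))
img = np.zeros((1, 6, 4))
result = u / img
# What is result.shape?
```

(6, 6, 4)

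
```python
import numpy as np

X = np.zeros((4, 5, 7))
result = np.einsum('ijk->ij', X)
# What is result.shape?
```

(4, 5)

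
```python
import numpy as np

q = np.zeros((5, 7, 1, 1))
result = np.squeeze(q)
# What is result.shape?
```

(5, 7)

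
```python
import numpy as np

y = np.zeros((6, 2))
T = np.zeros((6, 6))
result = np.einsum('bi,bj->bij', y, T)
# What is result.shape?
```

(6, 2, 6)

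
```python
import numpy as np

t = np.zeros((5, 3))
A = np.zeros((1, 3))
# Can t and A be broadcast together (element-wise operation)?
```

Yes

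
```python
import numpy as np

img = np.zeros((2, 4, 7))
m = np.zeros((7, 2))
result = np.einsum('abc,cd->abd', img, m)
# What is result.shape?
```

(2, 4, 2)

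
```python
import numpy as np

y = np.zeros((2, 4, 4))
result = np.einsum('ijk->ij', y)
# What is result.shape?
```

(2, 4)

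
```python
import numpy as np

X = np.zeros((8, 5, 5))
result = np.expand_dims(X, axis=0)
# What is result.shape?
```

(1, 8, 5, 5)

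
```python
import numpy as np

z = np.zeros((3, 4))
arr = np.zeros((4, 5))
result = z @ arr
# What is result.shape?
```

(3, 5)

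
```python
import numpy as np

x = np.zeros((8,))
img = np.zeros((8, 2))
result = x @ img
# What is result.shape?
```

(2,)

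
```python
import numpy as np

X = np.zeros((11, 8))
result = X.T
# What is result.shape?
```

(8, 11)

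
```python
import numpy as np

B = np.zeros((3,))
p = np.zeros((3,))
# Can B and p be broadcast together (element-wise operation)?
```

Yes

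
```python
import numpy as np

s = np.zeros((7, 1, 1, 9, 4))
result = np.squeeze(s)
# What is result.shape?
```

(7, 9, 4)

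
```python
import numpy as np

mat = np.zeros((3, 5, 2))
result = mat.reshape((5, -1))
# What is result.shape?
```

(5, 6)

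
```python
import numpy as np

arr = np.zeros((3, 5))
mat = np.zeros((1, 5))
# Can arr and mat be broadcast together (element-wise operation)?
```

Yes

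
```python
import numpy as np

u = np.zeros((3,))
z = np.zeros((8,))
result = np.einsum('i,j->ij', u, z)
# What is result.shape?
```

(3, 8)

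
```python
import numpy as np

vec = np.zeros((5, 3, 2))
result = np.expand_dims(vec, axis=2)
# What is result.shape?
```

(5, 3, 1, 2)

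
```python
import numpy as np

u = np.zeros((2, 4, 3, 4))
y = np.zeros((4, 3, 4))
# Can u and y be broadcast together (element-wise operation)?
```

Yes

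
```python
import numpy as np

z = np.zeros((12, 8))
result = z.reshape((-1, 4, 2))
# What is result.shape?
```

(12, 4, 2)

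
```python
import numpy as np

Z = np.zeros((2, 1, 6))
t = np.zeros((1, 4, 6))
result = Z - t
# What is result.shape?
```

(2, 4, 6)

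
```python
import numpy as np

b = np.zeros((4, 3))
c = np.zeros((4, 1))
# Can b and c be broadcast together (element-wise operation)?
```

Yes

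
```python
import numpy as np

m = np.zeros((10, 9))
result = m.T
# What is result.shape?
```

(9, 10)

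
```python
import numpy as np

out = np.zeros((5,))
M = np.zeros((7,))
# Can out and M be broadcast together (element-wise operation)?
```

No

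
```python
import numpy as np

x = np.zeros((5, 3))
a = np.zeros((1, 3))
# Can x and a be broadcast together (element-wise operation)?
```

Yes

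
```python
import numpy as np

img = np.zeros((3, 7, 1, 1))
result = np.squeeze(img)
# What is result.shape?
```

(3, 7)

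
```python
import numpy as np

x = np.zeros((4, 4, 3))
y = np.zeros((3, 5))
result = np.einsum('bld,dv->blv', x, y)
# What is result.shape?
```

(4, 4, 5)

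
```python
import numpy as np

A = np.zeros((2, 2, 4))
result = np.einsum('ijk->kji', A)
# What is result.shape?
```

(4, 2, 2)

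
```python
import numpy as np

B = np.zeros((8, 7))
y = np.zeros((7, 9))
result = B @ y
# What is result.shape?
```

(8, 9)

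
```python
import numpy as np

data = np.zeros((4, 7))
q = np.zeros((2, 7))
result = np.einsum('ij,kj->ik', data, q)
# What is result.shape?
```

(4, 2)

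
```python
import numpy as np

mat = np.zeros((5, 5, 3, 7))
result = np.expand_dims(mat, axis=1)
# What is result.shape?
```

(5, 1, 5, 3, 7)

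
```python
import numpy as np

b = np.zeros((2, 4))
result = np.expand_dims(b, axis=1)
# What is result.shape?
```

(2, 1, 4)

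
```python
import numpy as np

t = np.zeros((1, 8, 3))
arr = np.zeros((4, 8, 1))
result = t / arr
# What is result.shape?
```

(4, 8, 3)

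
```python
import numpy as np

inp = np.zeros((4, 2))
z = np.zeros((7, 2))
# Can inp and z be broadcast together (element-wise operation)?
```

No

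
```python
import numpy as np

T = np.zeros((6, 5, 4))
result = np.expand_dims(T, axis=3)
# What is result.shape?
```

(6, 5, 4, 1)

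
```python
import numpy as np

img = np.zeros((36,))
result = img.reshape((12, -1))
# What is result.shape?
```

(12, 3)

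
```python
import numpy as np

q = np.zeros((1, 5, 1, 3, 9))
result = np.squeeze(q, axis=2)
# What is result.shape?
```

(1, 5, 3, 9)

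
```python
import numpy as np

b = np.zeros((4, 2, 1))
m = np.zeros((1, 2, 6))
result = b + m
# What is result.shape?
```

(4, 2, 6)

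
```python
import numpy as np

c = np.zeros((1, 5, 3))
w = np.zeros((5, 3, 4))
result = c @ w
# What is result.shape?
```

(5, 5, 4)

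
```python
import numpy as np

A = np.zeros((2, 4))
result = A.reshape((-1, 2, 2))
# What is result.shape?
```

(2, 2, 2)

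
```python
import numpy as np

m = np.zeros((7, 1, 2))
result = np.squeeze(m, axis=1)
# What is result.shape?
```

(7, 2)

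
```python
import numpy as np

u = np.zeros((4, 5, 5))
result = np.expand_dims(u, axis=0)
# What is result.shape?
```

(1, 4, 5, 5)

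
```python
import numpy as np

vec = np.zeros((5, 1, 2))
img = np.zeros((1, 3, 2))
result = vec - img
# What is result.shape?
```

(5, 3, 2)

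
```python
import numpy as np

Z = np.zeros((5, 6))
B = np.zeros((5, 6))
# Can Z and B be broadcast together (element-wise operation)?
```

Yes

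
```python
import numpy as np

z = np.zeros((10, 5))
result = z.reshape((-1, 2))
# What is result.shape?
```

(25, 2)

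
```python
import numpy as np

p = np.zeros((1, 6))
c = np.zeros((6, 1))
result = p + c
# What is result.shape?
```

(6, 6)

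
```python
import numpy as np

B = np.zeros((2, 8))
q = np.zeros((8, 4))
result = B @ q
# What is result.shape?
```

(2, 4)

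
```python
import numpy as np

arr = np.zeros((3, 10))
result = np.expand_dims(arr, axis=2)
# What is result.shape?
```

(3, 10, 1)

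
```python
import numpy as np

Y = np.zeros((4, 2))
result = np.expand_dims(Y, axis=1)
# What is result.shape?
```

(4, 1, 2)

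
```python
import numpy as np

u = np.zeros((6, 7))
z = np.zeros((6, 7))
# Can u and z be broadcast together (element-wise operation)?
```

Yes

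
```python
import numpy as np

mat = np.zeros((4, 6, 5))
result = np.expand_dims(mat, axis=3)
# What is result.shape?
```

(4, 6, 5, 1)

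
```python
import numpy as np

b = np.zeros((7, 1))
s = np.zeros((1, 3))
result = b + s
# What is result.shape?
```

(7, 3)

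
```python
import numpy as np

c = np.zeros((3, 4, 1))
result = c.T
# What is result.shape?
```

(1, 4, 3)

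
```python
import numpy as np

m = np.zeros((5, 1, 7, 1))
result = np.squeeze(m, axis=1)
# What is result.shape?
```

(5, 7, 1)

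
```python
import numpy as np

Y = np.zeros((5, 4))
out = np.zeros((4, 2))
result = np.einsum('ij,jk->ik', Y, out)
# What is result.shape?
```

(5, 2)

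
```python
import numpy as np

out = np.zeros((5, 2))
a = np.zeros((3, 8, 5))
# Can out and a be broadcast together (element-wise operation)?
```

No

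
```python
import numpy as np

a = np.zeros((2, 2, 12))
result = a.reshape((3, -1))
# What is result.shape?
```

(3, 16)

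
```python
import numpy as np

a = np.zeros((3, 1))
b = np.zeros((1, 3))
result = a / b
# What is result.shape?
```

(3, 3)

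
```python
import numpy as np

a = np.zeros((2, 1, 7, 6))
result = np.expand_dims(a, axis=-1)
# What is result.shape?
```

(2, 1, 7, 6, 1)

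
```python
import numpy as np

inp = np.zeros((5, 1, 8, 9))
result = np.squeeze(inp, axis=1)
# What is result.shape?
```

(5, 8, 9)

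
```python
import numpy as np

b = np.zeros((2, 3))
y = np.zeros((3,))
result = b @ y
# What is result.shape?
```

(2,)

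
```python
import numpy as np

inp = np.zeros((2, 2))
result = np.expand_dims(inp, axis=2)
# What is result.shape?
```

(2, 2, 1)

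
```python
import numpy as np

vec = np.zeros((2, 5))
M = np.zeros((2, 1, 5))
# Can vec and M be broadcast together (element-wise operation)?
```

Yes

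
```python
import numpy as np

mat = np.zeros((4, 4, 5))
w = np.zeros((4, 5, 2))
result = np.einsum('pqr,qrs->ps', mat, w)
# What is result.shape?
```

(4, 2)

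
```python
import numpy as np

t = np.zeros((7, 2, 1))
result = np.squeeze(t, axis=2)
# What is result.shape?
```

(7, 2)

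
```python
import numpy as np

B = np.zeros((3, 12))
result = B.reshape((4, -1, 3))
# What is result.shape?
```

(4, 3, 3)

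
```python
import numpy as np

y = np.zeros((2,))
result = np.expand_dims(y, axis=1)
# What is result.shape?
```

(2, 1)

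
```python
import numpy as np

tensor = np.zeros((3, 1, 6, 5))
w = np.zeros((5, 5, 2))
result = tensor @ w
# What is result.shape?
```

(3, 5, 6, 2)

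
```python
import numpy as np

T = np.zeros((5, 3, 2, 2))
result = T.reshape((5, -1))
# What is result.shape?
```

(5, 12)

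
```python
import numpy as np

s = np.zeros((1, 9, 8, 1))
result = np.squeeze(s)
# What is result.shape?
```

(9, 8)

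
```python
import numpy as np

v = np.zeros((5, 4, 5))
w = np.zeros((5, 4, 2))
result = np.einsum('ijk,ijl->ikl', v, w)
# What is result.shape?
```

(5, 5, 2)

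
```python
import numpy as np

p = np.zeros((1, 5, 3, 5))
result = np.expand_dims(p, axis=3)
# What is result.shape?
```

(1, 5, 3, 1, 5)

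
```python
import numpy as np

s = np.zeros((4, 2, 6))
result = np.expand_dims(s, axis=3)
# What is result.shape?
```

(4, 2, 6, 1)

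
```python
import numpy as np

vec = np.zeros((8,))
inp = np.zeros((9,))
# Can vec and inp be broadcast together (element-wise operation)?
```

No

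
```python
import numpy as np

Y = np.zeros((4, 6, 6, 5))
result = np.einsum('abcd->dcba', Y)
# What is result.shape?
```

(5, 6, 6, 4)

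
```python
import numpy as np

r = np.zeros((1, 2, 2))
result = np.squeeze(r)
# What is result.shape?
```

(2, 2)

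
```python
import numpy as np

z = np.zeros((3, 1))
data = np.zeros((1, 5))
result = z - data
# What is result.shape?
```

(3, 5)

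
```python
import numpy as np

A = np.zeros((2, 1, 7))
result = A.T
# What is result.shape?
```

(7, 1, 2)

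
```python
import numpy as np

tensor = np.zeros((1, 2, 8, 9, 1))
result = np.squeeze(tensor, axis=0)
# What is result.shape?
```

(2, 8, 9, 1)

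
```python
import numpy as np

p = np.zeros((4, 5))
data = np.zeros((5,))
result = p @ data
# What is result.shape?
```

(4,)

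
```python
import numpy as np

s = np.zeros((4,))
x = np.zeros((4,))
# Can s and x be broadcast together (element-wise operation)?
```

Yes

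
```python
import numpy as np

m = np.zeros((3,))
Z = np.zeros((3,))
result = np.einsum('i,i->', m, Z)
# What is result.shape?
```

()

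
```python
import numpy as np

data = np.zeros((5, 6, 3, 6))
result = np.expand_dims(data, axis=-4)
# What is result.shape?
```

(5, 1, 6, 3, 6)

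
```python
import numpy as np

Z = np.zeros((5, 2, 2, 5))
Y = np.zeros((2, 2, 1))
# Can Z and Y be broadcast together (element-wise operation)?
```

Yes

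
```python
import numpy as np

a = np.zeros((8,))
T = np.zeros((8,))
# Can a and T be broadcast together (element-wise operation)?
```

Yes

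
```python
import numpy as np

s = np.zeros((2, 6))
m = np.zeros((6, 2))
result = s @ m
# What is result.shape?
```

(2, 2)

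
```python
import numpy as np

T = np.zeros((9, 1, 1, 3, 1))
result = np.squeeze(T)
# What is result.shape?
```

(9, 3)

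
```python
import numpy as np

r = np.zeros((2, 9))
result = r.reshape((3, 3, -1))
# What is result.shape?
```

(3, 3, 2)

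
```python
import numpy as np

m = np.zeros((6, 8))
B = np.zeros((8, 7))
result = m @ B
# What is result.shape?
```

(6, 7)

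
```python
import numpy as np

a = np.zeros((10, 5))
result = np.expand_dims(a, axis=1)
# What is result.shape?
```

(10, 1, 5)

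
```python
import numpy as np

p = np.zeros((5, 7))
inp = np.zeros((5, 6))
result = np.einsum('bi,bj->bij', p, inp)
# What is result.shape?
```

(5, 7, 6)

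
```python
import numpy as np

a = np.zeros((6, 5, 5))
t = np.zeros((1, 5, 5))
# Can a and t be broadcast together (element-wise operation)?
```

Yes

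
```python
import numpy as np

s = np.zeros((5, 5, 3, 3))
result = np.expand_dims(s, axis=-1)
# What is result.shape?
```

(5, 5, 3, 3, 1)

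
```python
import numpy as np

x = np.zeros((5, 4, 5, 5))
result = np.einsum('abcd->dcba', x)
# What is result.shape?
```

(5, 5, 4, 5)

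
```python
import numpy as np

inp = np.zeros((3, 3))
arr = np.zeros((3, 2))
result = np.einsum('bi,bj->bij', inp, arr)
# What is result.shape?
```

(3, 3, 2)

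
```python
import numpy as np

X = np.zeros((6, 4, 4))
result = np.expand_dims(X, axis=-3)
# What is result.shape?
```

(6, 1, 4, 4)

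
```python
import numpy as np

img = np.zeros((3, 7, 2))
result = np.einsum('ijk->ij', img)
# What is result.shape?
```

(3, 7)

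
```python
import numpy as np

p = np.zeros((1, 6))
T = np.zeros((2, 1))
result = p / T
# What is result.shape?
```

(2, 6)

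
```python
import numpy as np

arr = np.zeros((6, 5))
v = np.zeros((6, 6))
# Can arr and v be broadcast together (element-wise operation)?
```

No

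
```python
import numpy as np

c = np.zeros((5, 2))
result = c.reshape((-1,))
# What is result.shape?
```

(10,)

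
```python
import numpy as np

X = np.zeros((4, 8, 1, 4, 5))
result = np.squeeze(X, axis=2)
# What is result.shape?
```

(4, 8, 4, 5)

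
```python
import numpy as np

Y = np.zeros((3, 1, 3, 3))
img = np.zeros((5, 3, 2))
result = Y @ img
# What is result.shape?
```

(3, 5, 3, 2)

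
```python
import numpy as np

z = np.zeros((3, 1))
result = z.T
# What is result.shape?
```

(1, 3)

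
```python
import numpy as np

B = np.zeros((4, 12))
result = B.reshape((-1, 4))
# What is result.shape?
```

(12, 4)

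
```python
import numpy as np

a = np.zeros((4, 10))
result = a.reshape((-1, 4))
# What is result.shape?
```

(10, 4)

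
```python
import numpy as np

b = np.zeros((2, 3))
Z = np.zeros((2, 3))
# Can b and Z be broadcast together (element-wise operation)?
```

Yes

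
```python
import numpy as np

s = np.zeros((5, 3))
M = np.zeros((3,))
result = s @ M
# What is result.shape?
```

(5,)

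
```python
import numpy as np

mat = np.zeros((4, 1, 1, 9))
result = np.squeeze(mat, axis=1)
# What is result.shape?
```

(4, 1, 9)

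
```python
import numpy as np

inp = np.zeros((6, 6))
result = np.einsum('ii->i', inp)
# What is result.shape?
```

(6,)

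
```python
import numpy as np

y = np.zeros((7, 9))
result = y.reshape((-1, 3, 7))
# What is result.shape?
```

(3, 3, 7)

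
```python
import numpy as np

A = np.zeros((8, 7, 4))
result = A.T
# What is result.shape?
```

(4, 7, 8)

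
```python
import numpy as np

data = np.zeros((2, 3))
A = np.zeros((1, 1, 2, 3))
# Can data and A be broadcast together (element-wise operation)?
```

Yes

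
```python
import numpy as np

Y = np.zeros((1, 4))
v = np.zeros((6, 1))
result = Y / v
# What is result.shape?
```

(6, 4)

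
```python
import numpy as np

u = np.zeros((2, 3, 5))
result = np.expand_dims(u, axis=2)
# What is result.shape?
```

(2, 3, 1, 5)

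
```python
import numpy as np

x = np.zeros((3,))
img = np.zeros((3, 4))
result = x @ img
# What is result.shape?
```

(4,)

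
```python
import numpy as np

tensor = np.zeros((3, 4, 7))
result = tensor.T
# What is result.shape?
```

(7, 4, 3)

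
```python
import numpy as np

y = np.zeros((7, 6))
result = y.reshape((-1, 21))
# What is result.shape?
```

(2, 21)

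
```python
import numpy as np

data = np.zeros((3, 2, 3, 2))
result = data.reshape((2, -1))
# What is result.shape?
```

(2, 18)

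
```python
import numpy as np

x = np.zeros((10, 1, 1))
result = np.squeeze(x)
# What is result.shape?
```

(10,)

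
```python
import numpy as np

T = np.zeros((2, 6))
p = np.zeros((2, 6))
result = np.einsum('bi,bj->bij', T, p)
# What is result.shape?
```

(2, 6, 6)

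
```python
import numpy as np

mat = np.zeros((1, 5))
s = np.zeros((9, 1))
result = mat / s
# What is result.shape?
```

(9, 5)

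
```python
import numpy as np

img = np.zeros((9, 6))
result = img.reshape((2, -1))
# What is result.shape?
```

(2, 27)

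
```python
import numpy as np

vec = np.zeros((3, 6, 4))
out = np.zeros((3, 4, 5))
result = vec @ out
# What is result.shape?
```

(3, 6, 5)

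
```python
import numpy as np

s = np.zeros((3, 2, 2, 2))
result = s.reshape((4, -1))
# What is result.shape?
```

(4, 6)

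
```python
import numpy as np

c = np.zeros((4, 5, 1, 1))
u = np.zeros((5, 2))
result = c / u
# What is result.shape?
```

(4, 5, 5, 2)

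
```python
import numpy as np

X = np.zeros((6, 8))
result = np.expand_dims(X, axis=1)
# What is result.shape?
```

(6, 1, 8)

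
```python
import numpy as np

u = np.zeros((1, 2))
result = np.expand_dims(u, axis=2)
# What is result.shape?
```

(1, 2, 1)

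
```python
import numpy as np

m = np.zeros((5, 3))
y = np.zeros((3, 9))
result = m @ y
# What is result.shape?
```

(5, 9)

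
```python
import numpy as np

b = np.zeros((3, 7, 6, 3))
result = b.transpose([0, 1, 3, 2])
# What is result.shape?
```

(3, 7, 3, 6)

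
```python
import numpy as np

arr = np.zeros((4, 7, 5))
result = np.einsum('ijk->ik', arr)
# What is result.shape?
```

(4, 5)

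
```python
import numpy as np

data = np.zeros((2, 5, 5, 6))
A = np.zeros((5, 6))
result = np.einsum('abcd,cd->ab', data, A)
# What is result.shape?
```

(2, 5)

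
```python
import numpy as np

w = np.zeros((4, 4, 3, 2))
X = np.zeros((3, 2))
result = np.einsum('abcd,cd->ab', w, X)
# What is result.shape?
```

(4, 4)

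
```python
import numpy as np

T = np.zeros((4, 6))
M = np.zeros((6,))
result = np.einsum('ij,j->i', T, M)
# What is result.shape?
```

(4,)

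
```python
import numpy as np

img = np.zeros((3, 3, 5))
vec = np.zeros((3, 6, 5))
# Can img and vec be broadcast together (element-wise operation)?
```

No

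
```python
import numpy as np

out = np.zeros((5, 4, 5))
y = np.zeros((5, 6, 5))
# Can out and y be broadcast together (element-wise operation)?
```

No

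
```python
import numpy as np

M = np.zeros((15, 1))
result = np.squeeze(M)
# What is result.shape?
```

(15,)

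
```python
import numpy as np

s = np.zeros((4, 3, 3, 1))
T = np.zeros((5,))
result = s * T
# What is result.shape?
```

(4, 3, 3, 5)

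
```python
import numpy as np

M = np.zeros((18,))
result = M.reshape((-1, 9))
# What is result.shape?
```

(2, 9)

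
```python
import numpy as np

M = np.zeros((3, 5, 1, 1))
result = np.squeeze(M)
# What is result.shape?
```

(3, 5)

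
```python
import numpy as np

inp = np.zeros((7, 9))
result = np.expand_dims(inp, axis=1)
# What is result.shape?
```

(7, 1, 9)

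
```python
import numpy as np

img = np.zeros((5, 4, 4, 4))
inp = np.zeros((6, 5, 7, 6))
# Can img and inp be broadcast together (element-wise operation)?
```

No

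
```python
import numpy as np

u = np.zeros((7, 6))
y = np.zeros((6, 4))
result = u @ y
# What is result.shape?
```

(7, 4)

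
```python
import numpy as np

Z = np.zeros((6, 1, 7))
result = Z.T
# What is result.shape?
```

(7, 1, 6)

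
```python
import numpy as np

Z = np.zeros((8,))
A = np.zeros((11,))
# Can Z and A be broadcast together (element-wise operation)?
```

No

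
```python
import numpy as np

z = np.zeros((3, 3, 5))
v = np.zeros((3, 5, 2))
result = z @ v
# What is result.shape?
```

(3, 3, 2)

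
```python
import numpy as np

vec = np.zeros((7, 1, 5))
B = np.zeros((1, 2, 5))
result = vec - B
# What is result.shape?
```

(7, 2, 5)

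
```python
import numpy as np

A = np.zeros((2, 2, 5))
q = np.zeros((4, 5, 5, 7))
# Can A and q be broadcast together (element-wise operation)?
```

No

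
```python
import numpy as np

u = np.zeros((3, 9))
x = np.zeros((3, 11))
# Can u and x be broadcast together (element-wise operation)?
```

No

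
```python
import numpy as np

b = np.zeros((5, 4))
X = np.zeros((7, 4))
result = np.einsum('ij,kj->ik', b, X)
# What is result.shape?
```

(5, 7)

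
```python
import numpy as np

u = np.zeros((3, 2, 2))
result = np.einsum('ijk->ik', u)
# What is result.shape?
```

(3, 2)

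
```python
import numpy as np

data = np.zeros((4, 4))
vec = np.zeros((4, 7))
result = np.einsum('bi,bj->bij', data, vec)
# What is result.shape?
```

(4, 4, 7)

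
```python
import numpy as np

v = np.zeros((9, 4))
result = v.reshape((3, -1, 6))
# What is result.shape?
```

(3, 2, 6)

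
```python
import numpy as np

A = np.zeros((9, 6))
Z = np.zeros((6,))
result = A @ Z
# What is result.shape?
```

(9,)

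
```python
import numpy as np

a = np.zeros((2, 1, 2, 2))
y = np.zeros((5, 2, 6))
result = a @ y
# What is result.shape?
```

(2, 5, 2, 6)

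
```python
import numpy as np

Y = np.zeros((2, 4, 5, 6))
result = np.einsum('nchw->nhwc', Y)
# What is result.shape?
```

(2, 5, 6, 4)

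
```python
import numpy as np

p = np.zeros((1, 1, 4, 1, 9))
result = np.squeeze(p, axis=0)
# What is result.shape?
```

(1, 4, 1, 9)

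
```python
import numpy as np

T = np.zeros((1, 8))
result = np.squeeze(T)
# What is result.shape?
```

(8,)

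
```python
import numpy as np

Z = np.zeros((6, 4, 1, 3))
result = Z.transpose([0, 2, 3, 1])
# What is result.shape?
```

(6, 1, 3, 4)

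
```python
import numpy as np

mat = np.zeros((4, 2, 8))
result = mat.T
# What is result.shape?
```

(8, 2, 4)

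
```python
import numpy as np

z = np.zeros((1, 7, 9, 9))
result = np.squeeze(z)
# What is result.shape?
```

(7, 9, 9)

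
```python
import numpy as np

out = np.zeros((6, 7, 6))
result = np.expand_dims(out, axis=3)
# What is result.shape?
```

(6, 7, 6, 1)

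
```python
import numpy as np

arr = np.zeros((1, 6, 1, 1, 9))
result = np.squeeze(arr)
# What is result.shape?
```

(6, 9)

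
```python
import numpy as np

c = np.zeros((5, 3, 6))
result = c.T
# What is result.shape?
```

(6, 3, 5)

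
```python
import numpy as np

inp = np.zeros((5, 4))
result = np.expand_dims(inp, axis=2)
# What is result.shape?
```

(5, 4, 1)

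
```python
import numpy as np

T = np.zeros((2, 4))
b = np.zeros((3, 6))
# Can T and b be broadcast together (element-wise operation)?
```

No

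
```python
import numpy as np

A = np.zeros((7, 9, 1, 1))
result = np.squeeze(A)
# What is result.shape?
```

(7, 9)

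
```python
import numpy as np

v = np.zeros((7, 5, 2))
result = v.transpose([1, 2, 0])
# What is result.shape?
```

(5, 2, 7)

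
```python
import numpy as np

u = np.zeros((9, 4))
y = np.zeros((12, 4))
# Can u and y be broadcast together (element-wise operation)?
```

No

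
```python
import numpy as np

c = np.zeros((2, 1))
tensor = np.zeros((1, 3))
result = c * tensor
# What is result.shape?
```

(2, 3)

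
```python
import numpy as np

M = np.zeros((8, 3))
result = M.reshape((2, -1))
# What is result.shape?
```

(2, 12)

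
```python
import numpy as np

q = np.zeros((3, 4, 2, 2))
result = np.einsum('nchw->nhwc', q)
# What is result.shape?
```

(3, 2, 2, 4)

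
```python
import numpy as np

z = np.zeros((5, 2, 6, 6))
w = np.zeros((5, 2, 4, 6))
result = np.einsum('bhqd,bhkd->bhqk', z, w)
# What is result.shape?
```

(5, 2, 6, 4)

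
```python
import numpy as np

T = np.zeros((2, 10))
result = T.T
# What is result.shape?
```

(10, 2)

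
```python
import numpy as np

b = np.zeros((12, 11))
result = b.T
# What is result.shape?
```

(11, 12)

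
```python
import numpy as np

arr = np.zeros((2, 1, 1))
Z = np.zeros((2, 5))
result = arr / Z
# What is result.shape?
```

(2, 2, 5)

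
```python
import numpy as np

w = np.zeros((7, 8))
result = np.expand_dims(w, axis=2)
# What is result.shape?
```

(7, 8, 1)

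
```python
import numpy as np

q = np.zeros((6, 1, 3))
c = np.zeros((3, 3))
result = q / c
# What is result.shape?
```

(6, 3, 3)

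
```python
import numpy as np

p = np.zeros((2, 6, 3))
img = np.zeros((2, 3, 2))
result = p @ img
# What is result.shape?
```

(2, 6, 2)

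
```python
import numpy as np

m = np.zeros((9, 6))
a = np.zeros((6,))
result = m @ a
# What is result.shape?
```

(9,)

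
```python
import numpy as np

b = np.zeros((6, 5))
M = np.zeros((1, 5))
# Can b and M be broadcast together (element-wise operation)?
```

Yes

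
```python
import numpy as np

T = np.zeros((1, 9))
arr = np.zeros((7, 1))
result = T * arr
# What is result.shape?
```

(7, 9)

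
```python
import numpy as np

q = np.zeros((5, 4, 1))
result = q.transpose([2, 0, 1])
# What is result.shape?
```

(1, 5, 4)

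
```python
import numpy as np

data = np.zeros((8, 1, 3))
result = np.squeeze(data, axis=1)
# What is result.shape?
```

(8, 3)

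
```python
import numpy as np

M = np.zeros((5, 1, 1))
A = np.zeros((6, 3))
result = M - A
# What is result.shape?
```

(5, 6, 3)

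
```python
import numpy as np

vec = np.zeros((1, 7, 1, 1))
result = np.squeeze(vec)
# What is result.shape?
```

(7,)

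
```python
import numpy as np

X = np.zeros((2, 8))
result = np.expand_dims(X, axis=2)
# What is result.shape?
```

(2, 8, 1)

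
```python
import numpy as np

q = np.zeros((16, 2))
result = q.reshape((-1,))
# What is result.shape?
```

(32,)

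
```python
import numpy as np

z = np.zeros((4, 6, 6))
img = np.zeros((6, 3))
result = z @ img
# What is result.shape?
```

(4, 6, 3)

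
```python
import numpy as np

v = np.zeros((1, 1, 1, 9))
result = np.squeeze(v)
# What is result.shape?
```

(9,)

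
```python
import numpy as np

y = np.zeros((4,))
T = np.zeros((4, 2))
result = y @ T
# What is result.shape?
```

(2,)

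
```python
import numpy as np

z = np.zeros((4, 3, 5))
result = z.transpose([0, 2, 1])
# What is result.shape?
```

(4, 5, 3)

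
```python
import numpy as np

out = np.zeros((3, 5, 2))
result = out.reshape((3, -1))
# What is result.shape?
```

(3, 10)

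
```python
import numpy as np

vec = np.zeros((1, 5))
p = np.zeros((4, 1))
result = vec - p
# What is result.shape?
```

(4, 5)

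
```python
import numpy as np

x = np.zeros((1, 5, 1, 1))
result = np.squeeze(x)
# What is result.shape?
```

(5,)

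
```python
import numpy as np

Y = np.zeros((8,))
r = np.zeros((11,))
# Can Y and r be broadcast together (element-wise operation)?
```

No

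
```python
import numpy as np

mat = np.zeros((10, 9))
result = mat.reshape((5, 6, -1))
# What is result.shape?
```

(5, 6, 3)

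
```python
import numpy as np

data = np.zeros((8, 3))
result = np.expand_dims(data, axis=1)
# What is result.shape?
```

(8, 1, 3)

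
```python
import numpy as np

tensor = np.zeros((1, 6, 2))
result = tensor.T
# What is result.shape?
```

(2, 6, 1)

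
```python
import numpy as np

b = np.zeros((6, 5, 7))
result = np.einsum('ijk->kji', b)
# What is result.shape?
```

(7, 5, 6)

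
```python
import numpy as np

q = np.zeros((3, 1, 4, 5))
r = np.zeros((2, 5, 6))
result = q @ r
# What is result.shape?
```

(3, 2, 4, 6)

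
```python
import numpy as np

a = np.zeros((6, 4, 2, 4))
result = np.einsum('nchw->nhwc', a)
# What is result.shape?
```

(6, 2, 4, 4)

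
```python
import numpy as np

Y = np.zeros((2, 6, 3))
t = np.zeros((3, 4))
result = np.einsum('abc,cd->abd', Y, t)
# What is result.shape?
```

(2, 6, 4)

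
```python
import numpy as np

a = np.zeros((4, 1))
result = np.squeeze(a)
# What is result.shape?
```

(4,)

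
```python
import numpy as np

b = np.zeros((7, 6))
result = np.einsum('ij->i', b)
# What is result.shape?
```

(7,)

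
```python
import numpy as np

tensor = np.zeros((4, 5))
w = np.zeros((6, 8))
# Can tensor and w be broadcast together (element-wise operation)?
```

No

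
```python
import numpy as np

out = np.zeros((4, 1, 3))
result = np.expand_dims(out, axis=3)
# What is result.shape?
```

(4, 1, 3, 1)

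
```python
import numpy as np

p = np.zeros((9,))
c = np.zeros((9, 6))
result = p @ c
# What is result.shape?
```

(6,)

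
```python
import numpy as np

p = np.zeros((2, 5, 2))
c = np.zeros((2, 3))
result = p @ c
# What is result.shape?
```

(2, 5, 3)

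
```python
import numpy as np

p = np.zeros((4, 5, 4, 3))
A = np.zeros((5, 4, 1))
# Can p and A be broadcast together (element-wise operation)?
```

Yes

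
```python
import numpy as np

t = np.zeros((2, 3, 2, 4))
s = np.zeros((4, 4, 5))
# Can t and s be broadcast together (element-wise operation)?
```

No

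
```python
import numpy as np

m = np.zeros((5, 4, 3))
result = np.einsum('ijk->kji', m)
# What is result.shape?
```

(3, 4, 5)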